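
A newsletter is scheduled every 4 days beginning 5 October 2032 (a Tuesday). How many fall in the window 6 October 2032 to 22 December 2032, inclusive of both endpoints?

Occurrences land 4·i days after 5 October 2032 for i = 0, 1, 2, …
6 October 2032 is 1 day after the start; 1 ÷ 4 = 0 remainder 1; since the remainder is 1, round up to i = 1. First occurrence in the window: #2 on 9 October 2032 (1×4 = 4 days in).
22 December 2032 is 78 days after the start; 78 ÷ 4 = 19 remainder 2. Last occurrence in the window: #20 on 20 December 2032.
Occurrences #2 through #20: 19 in total.

19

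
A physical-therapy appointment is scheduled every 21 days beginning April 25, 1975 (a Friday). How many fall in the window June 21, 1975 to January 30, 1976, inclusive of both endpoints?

11

Occurrences land 21·i days after April 25, 1975 for i = 0, 1, 2, …
June 21, 1975 is 57 days after the start; 57 ÷ 21 = 2 remainder 15; since the remainder is 15, round up to i = 3. First occurrence in the window: #4 on June 27, 1975 (3×21 = 63 days in).
January 30, 1976 is 280 days after the start; 280 ÷ 21 = 13 remainder 7. Last occurrence in the window: #14 on January 23, 1976.
Occurrences #4 through #14: 11 in total.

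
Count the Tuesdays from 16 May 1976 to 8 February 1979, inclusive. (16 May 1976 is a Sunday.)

16 May 1976 is a Sunday; the first Tuesday on or after it is 18 May 1976 (2 days later).
From 18 May 1976 to 8 February 1979: 227 + 365 + 365 + 39 = 996 days (rest of 1976, 1977, 1978, to 8 February 1979 in 1979).
996 ÷ 7 = 142 full weeks with remainder 2, so 142 more Tuesdays after the first → 143.

143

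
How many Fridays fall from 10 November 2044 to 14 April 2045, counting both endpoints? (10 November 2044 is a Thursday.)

23

10 November 2044 is a Thursday; the first Friday on or after it is 11 November 2044 (1 day later).
From 11 November 2044 to 14 April 2045: 19 + 31 + 31 + 28 + 31 + 14 = 154 days (rest of November, December, January, February, March, April).
154 ÷ 7 = 22 full weeks with remainder 0, so 22 more Fridays after the first → 23.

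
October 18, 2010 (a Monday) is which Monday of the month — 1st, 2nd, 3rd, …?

Day 18 falls in week ⌈18/7⌉ of the month.
Days 1–7 hold the 1st Monday, 8–14 the 2nd, 15–21 the 3rd, 22–28 the 4th, 29–31 the 5th.
18 is in the range for the 3rd.

3rd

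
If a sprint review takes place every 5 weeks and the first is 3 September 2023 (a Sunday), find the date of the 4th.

The 4th occurrence is 3 intervals after the first: 3 × 35 = 105 days after 3 September 2023.
September has 30 days — 27 days to the end of September leaves 78.
October has 31 days (47 left).
November has 30 days (17 left).
17 days into December → 17 December 2023.

17 December 2023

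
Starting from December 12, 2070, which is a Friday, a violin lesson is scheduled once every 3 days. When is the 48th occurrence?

May 2, 2071

The 48th occurrence is 47 intervals after the first: 47 × 3 = 141 days after December 12, 2070.
December has 31 days — 19 days to the end of December leaves 122.
January has 31 days (91 left).
February has 28 days (63 left).
March has 31 days (32 left).
April has 30 days (2 left).
2 days into May → May 2, 2071.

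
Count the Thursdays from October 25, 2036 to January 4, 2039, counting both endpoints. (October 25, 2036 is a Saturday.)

October 25, 2036 is a Saturday; the first Thursday on or after it is October 30, 2036 (5 days later).
From October 30, 2036 to January 4, 2039: 62 + 365 + 365 + 4 = 796 days (rest of 2036, 2037, 2038, to January 4, 2039 in 2039).
796 ÷ 7 = 113 full weeks with remainder 5, so 113 more Thursdays after the first → 114.

114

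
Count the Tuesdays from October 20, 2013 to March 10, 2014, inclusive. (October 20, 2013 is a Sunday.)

October 20, 2013 is a Sunday; the first Tuesday on or after it is October 22, 2013 (2 days later).
From October 22, 2013 to March 10, 2014: 9 + 30 + 31 + 31 + 28 + 10 = 139 days (rest of October, November, December, January, February, March).
139 ÷ 7 = 19 full weeks with remainder 6, so 19 more Tuesdays after the first → 20.

20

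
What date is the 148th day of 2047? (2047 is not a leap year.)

May 28, 2047

January has 31 days (148 − 31 = 117 remain).
February has 28 days (117 − 28 = 89 remain).
March has 31 days (89 − 31 = 58 remain).
April has 30 days (58 − 30 = 28 remain).
28 into May → May 28.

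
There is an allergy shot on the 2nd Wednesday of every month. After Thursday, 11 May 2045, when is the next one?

May 2045 starts on a Monday; its first Wednesday is the 3rd, so the 2nd Wednesday is the 10th — 10 May 2045.
That is not after 11 May 2045, so look at June 2045.
June 2045 starts on a Thursday; its first Wednesday is the 7th, so the 2nd Wednesday is the 14th — 14 June 2045.

14 June 2045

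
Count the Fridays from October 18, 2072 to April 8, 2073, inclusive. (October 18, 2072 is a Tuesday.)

25

October 18, 2072 is a Tuesday; the first Friday on or after it is October 21, 2072 (3 days later).
From October 21, 2072 to April 8, 2073: 10 + 30 + 31 + 31 + 28 + 31 + 8 = 169 days (rest of October, November, December, January, February, March, April).
169 ÷ 7 = 24 full weeks with remainder 1, so 24 more Fridays after the first → 25.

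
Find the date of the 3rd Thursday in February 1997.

The first Thursday of February 1997 is February 6.
The 3rd Thursday is 2 weeks later: 6 + 14 = 20.

February 20, 1997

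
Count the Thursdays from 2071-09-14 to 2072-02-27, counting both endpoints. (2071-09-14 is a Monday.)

24

2071-09-14 is a Monday; the first Thursday on or after it is 2071-09-17 (3 days later).
From 2071-09-17 to 2072-02-27: 13 + 31 + 30 + 31 + 31 + 27 = 163 days (rest of September, October, November, December, January, February).
163 ÷ 7 = 23 full weeks with remainder 2, so 23 more Thursdays after the first → 24.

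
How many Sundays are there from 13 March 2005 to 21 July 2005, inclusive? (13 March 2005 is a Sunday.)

13 March 2005 is a Sunday; the first Sunday on or after it is 13 March 2005.
From 13 March 2005 to 21 July 2005: 18 + 30 + 31 + 30 + 21 = 130 days (rest of March, April, May, June, July).
130 ÷ 7 = 18 full weeks with remainder 4, so 18 more Sundays after the first → 19.

19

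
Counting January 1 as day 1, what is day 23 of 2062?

January 23, 2062

23 into January → January 23.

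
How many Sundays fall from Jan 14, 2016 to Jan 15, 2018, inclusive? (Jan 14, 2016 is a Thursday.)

Jan 14, 2016 is a Thursday; the first Sunday on or after it is Jan 17, 2016 (3 days later).
From Jan 17, 2016 to Jan 15, 2018: 349 + 365 + 15 = 729 days (rest of 2016, 2017, to Jan 15, 2018 in 2018).
729 ÷ 7 = 104 full weeks with remainder 1, so 104 more Sundays after the first → 105.

105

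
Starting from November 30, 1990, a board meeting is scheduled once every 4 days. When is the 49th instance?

June 10, 1991

The 49th occurrence is 48 intervals after the first: 48 × 4 = 192 days after November 30, 1990.
November has 30 days — 0 days to the end of November leaves 192.
December has 31 days (161 left).
January has 31 days (130 left).
February has 28 days (102 left).
March has 31 days (71 left).
April has 30 days (41 left).
May has 31 days (10 left).
10 days into June → June 10, 1991.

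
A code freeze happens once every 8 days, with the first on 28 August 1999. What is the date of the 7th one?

The 7th occurrence is 6 intervals after the first: 6 × 8 = 48 days after 28 August 1999.
August has 31 days — 3 days to the end of August leaves 45.
September has 30 days (15 left).
15 days into October → 15 October 1999.

15 October 1999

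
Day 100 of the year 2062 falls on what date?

Apr 10, 2062

Jan has 31 days (100 − 31 = 69 remain).
Feb has 28 days (69 − 28 = 41 remain).
Mar has 31 days (41 − 31 = 10 remain).
10 into Apr → Apr 10.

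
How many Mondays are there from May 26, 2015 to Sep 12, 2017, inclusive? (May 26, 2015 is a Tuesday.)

May 26, 2015 is a Tuesday; the first Monday on or after it is Jun 1, 2015 (6 days later).
From Jun 1, 2015 to Sep 12, 2017: 213 + 366 + 255 = 834 days (rest of 2015, 2016, to Sep 12, 2017 in 2017).
834 ÷ 7 = 119 full weeks with remainder 1, so 119 more Mondays after the first → 120.

120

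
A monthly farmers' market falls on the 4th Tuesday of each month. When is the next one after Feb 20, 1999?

Feb 1999 starts on a Monday; its first Tuesday is the 2nd, so the 4th Tuesday is the 23rd — Feb 23, 1999.
Feb 23, 1999 is after Feb 20, 1999, so that is the next one.

Feb 23, 1999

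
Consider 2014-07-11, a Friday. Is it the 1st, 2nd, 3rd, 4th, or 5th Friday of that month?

Day 11 falls in week ⌈11/7⌉ of the month.
Days 1–7 hold the 1st Friday, 8–14 the 2nd, 15–21 the 3rd, 22–28 the 4th, 29–31 the 5th.
11 is in the range for the 2nd.

2nd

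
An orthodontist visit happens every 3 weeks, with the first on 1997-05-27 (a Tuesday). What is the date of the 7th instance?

1997-09-30

The 7th occurrence is 6 intervals after the first: 6 × 21 = 126 days after 1997-05-27.
May has 31 days — 4 days to the end of May leaves 122.
June has 30 days (92 left).
July has 31 days (61 left).
August has 31 days (30 left).
30 days into September → 1997-09-30.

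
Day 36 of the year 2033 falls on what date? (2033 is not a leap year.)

February 5, 2033

January has 31 days (36 − 31 = 5 remain).
5 into February → February 5.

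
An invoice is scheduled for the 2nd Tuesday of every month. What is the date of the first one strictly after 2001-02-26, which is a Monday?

2001-03-13

February 2001 starts on a Thursday; its first Tuesday is the 6th, so the 2nd Tuesday is the 13th — 2001-02-13.
That is not after 2001-02-26, so look at March 2001.
March 2001 starts on a Thursday; its first Tuesday is the 6th, so the 2nd Tuesday is the 13th — 2001-03-13.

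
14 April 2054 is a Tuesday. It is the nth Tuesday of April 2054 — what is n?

2nd

Day 14 falls in week ⌈14/7⌉ of the month.
Days 1–7 hold the 1st Tuesday, 8–14 the 2nd, 15–21 the 3rd, 22–28 the 4th, 29–31 the 5th.
14 is in the range for the 2nd.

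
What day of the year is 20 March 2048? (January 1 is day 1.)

Days in months before March: 31 + 29 = 60.
Plus 20 days into March → day 80.

80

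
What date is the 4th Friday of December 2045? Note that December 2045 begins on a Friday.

December 2045 begins on a Friday, so the first Friday is December 1.
The 4th Friday is 3 weeks later: 1 + 21 = 22.

22 December 2045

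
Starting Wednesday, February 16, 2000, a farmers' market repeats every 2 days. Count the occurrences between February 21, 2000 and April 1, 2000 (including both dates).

20

Occurrences land 2·i days after February 16, 2000 for i = 0, 1, 2, …
February 21, 2000 is 5 days after the start; 5 ÷ 2 = 2 remainder 1; since the remainder is 1, round up to i = 3. First occurrence in the window: #4 on February 22, 2000 (3×2 = 6 days in).
April 1, 2000 is 45 days after the start; 45 ÷ 2 = 22 remainder 1. Last occurrence in the window: #23 on March 31, 2000.
Occurrences #4 through #23: 20 in total.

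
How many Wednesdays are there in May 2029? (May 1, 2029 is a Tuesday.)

May 1, 2029 is a Tuesday; the first Wednesday on or after it is May 2, 2029 (1 day later).
From May 2, 2029 to May 31, 2029 is 31 − 2 = 29 days.
29 ÷ 7 = 4 full weeks with remainder 1, so 4 more Wednesdays after the first → 5.

5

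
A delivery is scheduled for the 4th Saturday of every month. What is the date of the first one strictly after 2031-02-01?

2031-02-22

February 2031 starts on a Saturday; its first Saturday is the 1st, so the 4th Saturday is the 22nd — 2031-02-22.
2031-02-22 is after 2031-02-01, so that is the next one.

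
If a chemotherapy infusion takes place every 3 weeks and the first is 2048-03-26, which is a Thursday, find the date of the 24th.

2049-07-22

The 24th occurrence is 23 intervals after the first: 23 × 21 = 483 days after 2048-03-26.
March has 31 days — 5 days to the end of March leaves 478.
From end of March to end of 2048 is 275 days (203 left).
January has 31 days (172 left).
February has 28 days (144 left).
March has 31 days (113 left).
April has 30 days (83 left).
May has 31 days (52 left).
June has 30 days (22 left).
22 days into July → 2049-07-22.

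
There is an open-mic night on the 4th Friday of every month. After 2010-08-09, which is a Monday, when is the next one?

2010-08-27

August 2010 starts on a Sunday; its first Friday is the 6th, so the 4th Friday is the 27th — 2010-08-27.
2010-08-27 is after 2010-08-09, so that is the next one.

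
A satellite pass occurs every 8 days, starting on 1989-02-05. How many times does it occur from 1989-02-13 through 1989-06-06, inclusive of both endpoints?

Occurrences land 8·i days after 1989-02-05 for i = 0, 1, 2, …
1989-02-13 is 8 days after the start; 8 ÷ 8 = 1 remainder 0. First occurrence in the window: #2 on 1989-02-13 (1×8 = 8 days in).
1989-06-06 is 121 days after the start; 121 ÷ 8 = 15 remainder 1. Last occurrence in the window: #16 on 1989-06-05.
Occurrences #2 through #16: 15 in total.

15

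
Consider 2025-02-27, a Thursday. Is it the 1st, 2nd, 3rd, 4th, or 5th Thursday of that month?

4th

Day 27 falls in week ⌈27/7⌉ of the month.
Days 1–7 hold the 1st Thursday, 8–14 the 2nd, 15–21 the 3rd, 22–28 the 4th, 29–31 the 5th.
27 is in the range for the 4th.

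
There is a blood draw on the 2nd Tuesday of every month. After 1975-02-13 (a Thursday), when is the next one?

1975-03-11

February 1975 starts on a Saturday; its first Tuesday is the 4th, so the 2nd Tuesday is the 11th — 1975-02-11.
That is not after 1975-02-13, so look at March 1975.
March 1975 starts on a Saturday; its first Tuesday is the 4th, so the 2nd Tuesday is the 11th — 1975-03-11.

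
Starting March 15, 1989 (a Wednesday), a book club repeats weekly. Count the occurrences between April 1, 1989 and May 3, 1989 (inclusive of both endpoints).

Occurrences land 7·i days after March 15, 1989 for i = 0, 1, 2, …
April 1, 1989 is 17 days after the start; 17 ÷ 7 = 2 remainder 3; since the remainder is 3, round up to i = 3. First occurrence in the window: #4 on April 5, 1989 (3×7 = 21 days in).
May 3, 1989 is 49 days after the start; 49 ÷ 7 = 7 remainder 0. Last occurrence in the window: #8 on May 3, 1989.
Occurrences #4 through #8: 5 in total.

5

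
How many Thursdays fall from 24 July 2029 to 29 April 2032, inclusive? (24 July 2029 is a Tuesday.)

24 July 2029 is a Tuesday; the first Thursday on or after it is 26 July 2029 (2 days later).
From 26 July 2029 to 29 April 2032: 158 + 365 + 365 + 120 = 1008 days (rest of 2029, 2030, 2031, to 29 April 2032 in 2032).
1008 ÷ 7 = 144 full weeks with remainder 0, so 144 more Thursdays after the first → 145.

145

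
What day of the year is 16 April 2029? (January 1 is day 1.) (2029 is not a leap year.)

106

Days in months before April: 31 + 28 + 31 = 90.
Plus 16 days into April → day 106.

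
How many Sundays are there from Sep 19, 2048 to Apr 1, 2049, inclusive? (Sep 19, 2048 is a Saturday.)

28

Sep 19, 2048 is a Saturday; the first Sunday on or after it is Sep 20, 2048 (1 day later).
From Sep 20, 2048 to Apr 1, 2049: 10 + 31 + 30 + 31 + 31 + 28 + 31 + 1 = 193 days (rest of Sep, Oct, Nov, Dec, Jan, Feb, Mar, Apr).
193 ÷ 7 = 27 full weeks with remainder 4, so 27 more Sundays after the first → 28.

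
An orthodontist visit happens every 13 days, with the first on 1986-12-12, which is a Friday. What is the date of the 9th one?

The 9th occurrence is 8 intervals after the first: 8 × 13 = 104 days after 1986-12-12.
December has 31 days — 19 days to the end of December leaves 85.
January has 31 days (54 left).
February has 28 days (26 left).
26 days into March → 1987-03-26.

1987-03-26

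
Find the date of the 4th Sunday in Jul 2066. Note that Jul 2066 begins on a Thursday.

Jul 25, 2066

Jul 2066 begins on a Thursday, so the first Sunday is Jul 4 (3 days later).
The 4th Sunday is 3 weeks later: 4 + 21 = 25.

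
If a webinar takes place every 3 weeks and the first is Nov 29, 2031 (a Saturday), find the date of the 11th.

The 11th occurrence is 10 intervals after the first: 10 × 21 = 210 days after Nov 29, 2031.
Nov has 30 days — 1 day to the end of Nov leaves 209.
Dec has 31 days (178 left).
Jan has 31 days (147 left).
Feb has 29 days (118 left).
Mar has 31 days (87 left).
Apr has 30 days (57 left).
May has 31 days (26 left).
26 days into Jun → Jun 26, 2032.

Jun 26, 2032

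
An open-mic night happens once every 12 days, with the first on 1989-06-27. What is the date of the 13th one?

The 13th occurrence is 12 intervals after the first: 12 × 12 = 144 days after 1989-06-27.
June has 30 days — 3 days to the end of June leaves 141.
July has 31 days (110 left).
August has 31 days (79 left).
September has 30 days (49 left).
October has 31 days (18 left).
18 days into November → 1989-11-18.

1989-11-18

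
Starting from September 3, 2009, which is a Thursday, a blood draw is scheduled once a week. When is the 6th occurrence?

The 6th occurrence is 5 intervals after the first: 5 × 7 = 35 days after September 3, 2009.
September has 30 days — 27 days to the end of September leaves 8.
8 days into October → October 8, 2009.

October 8, 2009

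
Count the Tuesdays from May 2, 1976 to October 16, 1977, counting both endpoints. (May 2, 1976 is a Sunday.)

May 2, 1976 is a Sunday; the first Tuesday on or after it is May 4, 1976 (2 days later).
From May 4, 1976 to October 16, 1977: 241 + 289 = 530 days (rest of 1976, to October 16, 1977 in 1977).
530 ÷ 7 = 75 full weeks with remainder 5, so 75 more Tuesdays after the first → 76.

76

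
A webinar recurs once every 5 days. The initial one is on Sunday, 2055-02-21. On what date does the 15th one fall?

The 15th occurrence is 14 intervals after the first: 14 × 5 = 70 days after 2055-02-21.
February has 28 days — 7 days to the end of February leaves 63.
March has 31 days (32 left).
April has 30 days (2 left).
2 days into May → 2055-05-02.

2055-05-02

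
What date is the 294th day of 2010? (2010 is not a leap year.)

Jan has 31 days (294 − 31 = 263 remain).
Feb has 28 days (263 − 28 = 235 remain).
Mar has 31 days (235 − 31 = 204 remain).
Apr has 30 days (204 − 30 = 174 remain).
May has 31 days (174 − 31 = 143 remain).
Jun has 30 days (143 − 30 = 113 remain).
Jul has 31 days (113 − 31 = 82 remain).
Aug has 31 days (82 − 31 = 51 remain).
Sep has 30 days (51 − 30 = 21 remain).
21 into Oct → Oct 21.

Oct 21, 2010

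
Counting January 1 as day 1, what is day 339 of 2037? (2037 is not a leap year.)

January has 31 days (339 − 31 = 308 remain).
February has 28 days (308 − 28 = 280 remain).
March has 31 days (280 − 31 = 249 remain).
April has 30 days (249 − 30 = 219 remain).
May has 31 days (219 − 31 = 188 remain).
June has 30 days (188 − 30 = 158 remain).
July has 31 days (158 − 31 = 127 remain).
August has 31 days (127 − 31 = 96 remain).
September has 30 days (96 − 30 = 66 remain).
October has 31 days (66 − 31 = 35 remain).
November has 30 days (35 − 30 = 5 remain).
5 into December → December 5.

5 December 2037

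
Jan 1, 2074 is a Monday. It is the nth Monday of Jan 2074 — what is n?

1st

Day 1 falls in week ⌈1/7⌉ of the month.
Days 1–7 hold the 1st Monday, 8–14 the 2nd, 15–21 the 3rd, 22–28 the 4th, 29–31 the 5th.
1 is in the range for the 1st.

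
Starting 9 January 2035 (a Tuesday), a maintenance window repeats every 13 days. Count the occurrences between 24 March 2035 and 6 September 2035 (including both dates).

Occurrences land 13·i days after 9 January 2035 for i = 0, 1, 2, …
24 March 2035 is 74 days after the start; 74 ÷ 13 = 5 remainder 9; since the remainder is 9, round up to i = 6. First occurrence in the window: #7 on 28 March 2035 (6×13 = 78 days in).
6 September 2035 is 240 days after the start; 240 ÷ 13 = 18 remainder 6. Last occurrence in the window: #19 on 31 August 2035.
Occurrences #7 through #19: 13 in total.

13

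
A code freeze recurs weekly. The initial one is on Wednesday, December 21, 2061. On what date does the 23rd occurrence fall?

May 24, 2062

The 23rd occurrence is 22 intervals after the first: 22 × 7 = 154 days after December 21, 2061.
December has 31 days — 10 days to the end of December leaves 144.
January has 31 days (113 left).
February has 28 days (85 left).
March has 31 days (54 left).
April has 30 days (24 left).
24 days into May → May 24, 2062.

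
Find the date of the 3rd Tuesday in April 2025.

15 April 2025

April 2025 begins on a Tuesday, so the first Tuesday is April 1.
The 3rd Tuesday is 2 weeks later: 1 + 14 = 15.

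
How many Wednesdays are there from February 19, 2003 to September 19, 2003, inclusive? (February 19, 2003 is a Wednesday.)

31

February 19, 2003 is a Wednesday; the first Wednesday on or after it is February 19, 2003.
From February 19, 2003 to September 19, 2003: 9 + 31 + 30 + 31 + 30 + 31 + 31 + 19 = 212 days (rest of February, March, April, May, June, July, August, September).
212 ÷ 7 = 30 full weeks with remainder 2, so 30 more Wednesdays after the first → 31.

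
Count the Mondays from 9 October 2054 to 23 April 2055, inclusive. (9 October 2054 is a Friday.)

28

9 October 2054 is a Friday; the first Monday on or after it is 12 October 2054 (3 days later).
From 12 October 2054 to 23 April 2055: 19 + 30 + 31 + 31 + 28 + 31 + 23 = 193 days (rest of October, November, December, January, February, March, April).
193 ÷ 7 = 27 full weeks with remainder 4, so 27 more Mondays after the first → 28.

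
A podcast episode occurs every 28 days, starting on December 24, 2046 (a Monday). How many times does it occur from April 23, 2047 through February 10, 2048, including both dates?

10

Occurrences land 28·i days after December 24, 2046 for i = 0, 1, 2, …
April 23, 2047 is 120 days after the start; 120 ÷ 28 = 4 remainder 8; since the remainder is 8, round up to i = 5. First occurrence in the window: #6 on May 13, 2047 (5×28 = 140 days in).
February 10, 2048 is 413 days after the start; 413 ÷ 28 = 14 remainder 21. Last occurrence in the window: #15 on January 20, 2048.
Occurrences #6 through #15: 10 in total.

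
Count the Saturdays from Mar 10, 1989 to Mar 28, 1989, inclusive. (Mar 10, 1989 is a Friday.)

Mar 10, 1989 is a Friday; the first Saturday on or after it is Mar 11, 1989 (1 day later).
From Mar 11, 1989 to Mar 28, 1989 is 28 − 11 = 17 days.
17 ÷ 7 = 2 full weeks with remainder 3, so 2 more Saturdays after the first → 3.

3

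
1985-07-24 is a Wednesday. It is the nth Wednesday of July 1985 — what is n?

Day 24 falls in week ⌈24/7⌉ of the month.
Days 1–7 hold the 1st Wednesday, 8–14 the 2nd, 15–21 the 3rd, 22–28 the 4th, 29–31 the 5th.
24 is in the range for the 4th.

4th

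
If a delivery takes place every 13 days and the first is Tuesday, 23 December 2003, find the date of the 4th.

The 4th occurrence is 3 intervals after the first: 3 × 13 = 39 days after 23 December 2003.
December has 31 days — 8 days to the end of December leaves 31.
31 days into January → 31 January 2004.

31 January 2004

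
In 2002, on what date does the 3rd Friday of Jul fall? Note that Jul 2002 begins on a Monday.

Jul 19, 2002

Jul 2002 begins on a Monday, so the first Friday is Jul 5 (4 days later).
The 3rd Friday is 2 weeks later: 5 + 14 = 19.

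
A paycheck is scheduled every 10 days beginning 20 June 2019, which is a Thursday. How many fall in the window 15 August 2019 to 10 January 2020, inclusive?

15

Occurrences land 10·i days after 20 June 2019 for i = 0, 1, 2, …
15 August 2019 is 56 days after the start; 56 ÷ 10 = 5 remainder 6; since the remainder is 6, round up to i = 6. First occurrence in the window: #7 on 19 August 2019 (6×10 = 60 days in).
10 January 2020 is 204 days after the start; 204 ÷ 10 = 20 remainder 4. Last occurrence in the window: #21 on 6 January 2020.
Occurrences #7 through #21: 15 in total.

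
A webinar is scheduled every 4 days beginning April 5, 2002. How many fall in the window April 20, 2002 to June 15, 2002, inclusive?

Occurrences land 4·i days after April 5, 2002 for i = 0, 1, 2, …
April 20, 2002 is 15 days after the start; 15 ÷ 4 = 3 remainder 3; since the remainder is 3, round up to i = 4. First occurrence in the window: #5 on April 21, 2002 (4×4 = 16 days in).
June 15, 2002 is 71 days after the start; 71 ÷ 4 = 17 remainder 3. Last occurrence in the window: #18 on June 12, 2002.
Occurrences #5 through #18: 14 in total.

14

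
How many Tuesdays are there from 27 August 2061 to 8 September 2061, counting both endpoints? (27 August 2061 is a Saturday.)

2

27 August 2061 is a Saturday; the first Tuesday on or after it is 30 August 2061 (3 days later).
From 30 August 2061 to 8 September 2061: 1 + 8 = 9 days (rest of August, September).
9 ÷ 7 = 1 full weeks with remainder 2, so 1 more Tuesdays after the first → 2.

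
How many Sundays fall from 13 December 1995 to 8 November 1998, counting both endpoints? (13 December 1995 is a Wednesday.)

152

13 December 1995 is a Wednesday; the first Sunday on or after it is 17 December 1995 (4 days later).
From 17 December 1995 to 8 November 1998: 14 + 366 + 365 + 312 = 1057 days (rest of 1995, 1996, 1997, to 8 November 1998 in 1998).
1057 ÷ 7 = 151 full weeks with remainder 0, so 151 more Sundays after the first → 152.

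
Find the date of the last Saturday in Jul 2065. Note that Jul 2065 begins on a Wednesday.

Jul 25, 2065

Jul 2065 begins on a Wednesday, so the first Saturday is Jul 4 (3 days later).
Jul 2065 has 31 days. Adding weeks: 4, 11, 18, 25 — the last one ≤ 31 is the 25th.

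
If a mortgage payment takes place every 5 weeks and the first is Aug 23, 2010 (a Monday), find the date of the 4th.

Dec 6, 2010

The 4th occurrence is 3 intervals after the first: 3 × 35 = 105 days after Aug 23, 2010.
Aug has 31 days — 8 days to the end of Aug leaves 97.
Sep has 30 days (67 left).
Oct has 31 days (36 left).
Nov has 30 days (6 left).
6 days into Dec → Dec 6, 2010.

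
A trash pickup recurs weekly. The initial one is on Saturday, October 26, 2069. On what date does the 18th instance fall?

The 18th occurrence is 17 intervals after the first: 17 × 7 = 119 days after October 26, 2069.
October has 31 days — 5 days to the end of October leaves 114.
November has 30 days (84 left).
December has 31 days (53 left).
January has 31 days (22 left).
22 days into February → February 22, 2070.

February 22, 2070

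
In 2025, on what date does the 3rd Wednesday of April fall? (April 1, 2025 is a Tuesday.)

April 16, 2025

April 2025 begins on a Tuesday, so the first Wednesday is April 2 (1 day later).
The 3rd Wednesday is 2 weeks later: 2 + 14 = 16.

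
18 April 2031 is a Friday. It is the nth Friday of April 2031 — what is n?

3rd

Day 18 falls in week ⌈18/7⌉ of the month.
Days 1–7 hold the 1st Friday, 8–14 the 2nd, 15–21 the 3rd, 22–28 the 4th, 29–31 the 5th.
18 is in the range for the 3rd.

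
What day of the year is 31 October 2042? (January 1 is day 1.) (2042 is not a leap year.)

304

Days in months before October: 31 + 28 + 31 + 30 + 31 + 30 + 31 + 31 + 30 = 273.
Plus 31 days into October → day 304.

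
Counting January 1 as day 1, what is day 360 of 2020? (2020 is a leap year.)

Jan has 31 days (360 − 31 = 329 remain).
Feb has 29 days (329 − 29 = 300 remain).
Mar has 31 days (300 − 31 = 269 remain).
Apr has 30 days (269 − 30 = 239 remain).
May has 31 days (239 − 31 = 208 remain).
Jun has 30 days (208 − 30 = 178 remain).
Jul has 31 days (178 − 31 = 147 remain).
Aug has 31 days (147 − 31 = 116 remain).
Sep has 30 days (116 − 30 = 86 remain).
Oct has 31 days (86 − 31 = 55 remain).
Nov has 30 days (55 − 30 = 25 remain).
25 into Dec → Dec 25.

Dec 25, 2020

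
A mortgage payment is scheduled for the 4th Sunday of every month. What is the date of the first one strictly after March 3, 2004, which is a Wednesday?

March 2004 starts on a Monday; its first Sunday is the 7th, so the 4th Sunday is the 28th — March 28, 2004.
March 28, 2004 is after March 3, 2004, so that is the next one.

March 28, 2004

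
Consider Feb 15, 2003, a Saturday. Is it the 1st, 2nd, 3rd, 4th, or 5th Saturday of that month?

3rd

Day 15 falls in week ⌈15/7⌉ of the month.
Days 1–7 hold the 1st Saturday, 8–14 the 2nd, 15–21 the 3rd, 22–28 the 4th, 29–31 the 5th.
15 is in the range for the 3rd.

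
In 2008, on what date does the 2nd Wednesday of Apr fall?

The first Wednesday of Apr 2008 is Apr 2.
The 2nd Wednesday is 1 weeks later: 2 + 7 = 9.

Apr 9, 2008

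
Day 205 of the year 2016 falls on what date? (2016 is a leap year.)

January has 31 days (205 − 31 = 174 remain).
February has 29 days (174 − 29 = 145 remain).
March has 31 days (145 − 31 = 114 remain).
April has 30 days (114 − 30 = 84 remain).
May has 31 days (84 − 31 = 53 remain).
June has 30 days (53 − 30 = 23 remain).
23 into July → July 23.

July 23, 2016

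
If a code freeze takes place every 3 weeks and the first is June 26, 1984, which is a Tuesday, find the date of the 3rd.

August 7, 1984

The 3rd occurrence is 2 intervals after the first: 2 × 21 = 42 days after June 26, 1984.
June has 30 days — 4 days to the end of June leaves 38.
July has 31 days (7 left).
7 days into August → August 7, 1984.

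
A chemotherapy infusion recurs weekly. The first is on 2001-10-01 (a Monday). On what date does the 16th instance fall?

The 16th occurrence is 15 intervals after the first: 15 × 7 = 105 days after 2001-10-01.
October has 31 days — 30 days to the end of October leaves 75.
November has 30 days (45 left).
December has 31 days (14 left).
14 days into January → 2002-01-14.

2002-01-14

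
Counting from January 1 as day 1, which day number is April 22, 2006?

112

Days in months before April: 31 + 28 + 31 = 90.
Plus 22 days into April → day 112.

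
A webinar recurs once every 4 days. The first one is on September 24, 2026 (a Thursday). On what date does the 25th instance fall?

The 25th occurrence is 24 intervals after the first: 24 × 4 = 96 days after September 24, 2026.
September has 30 days — 6 days to the end of September leaves 90.
October has 31 days (59 left).
November has 30 days (29 left).
29 days into December → December 29, 2026.

December 29, 2026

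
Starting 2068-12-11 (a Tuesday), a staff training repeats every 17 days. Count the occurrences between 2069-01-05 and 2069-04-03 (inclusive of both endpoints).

Occurrences land 17·i days after 2068-12-11 for i = 0, 1, 2, …
2069-01-05 is 25 days after the start; 25 ÷ 17 = 1 remainder 8; since the remainder is 8, round up to i = 2. First occurrence in the window: #3 on 2069-01-14 (2×17 = 34 days in).
2069-04-03 is 113 days after the start; 113 ÷ 17 = 6 remainder 11. Last occurrence in the window: #7 on 2069-03-23.
Occurrences #3 through #7: 5 in total.

5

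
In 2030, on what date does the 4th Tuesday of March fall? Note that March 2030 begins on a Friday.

March 2030 begins on a Friday, so the first Tuesday is March 5 (4 days later).
The 4th Tuesday is 3 weeks later: 5 + 21 = 26.

2030-03-26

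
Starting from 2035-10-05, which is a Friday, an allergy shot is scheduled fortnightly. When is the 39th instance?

The 39th occurrence is 38 intervals after the first: 38 × 14 = 532 days after 2035-10-05.
October has 31 days — 26 days to the end of October leaves 506.
From end of October to end of 2035 is 61 days (445 left).
2036 has 366 days (79 left).
January has 31 days (48 left).
February has 28 days (20 left).
20 days into March → 2037-03-20.

2037-03-20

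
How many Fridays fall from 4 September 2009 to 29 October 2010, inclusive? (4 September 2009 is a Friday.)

61

4 September 2009 is a Friday; the first Friday on or after it is 4 September 2009.
From 4 September 2009 to 29 October 2010: 118 + 302 = 420 days (rest of 2009, to 29 October 2010 in 2010).
420 ÷ 7 = 60 full weeks with remainder 0, so 60 more Fridays after the first → 61.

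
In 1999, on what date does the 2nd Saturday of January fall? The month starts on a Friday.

January 1999 begins on a Friday, so the first Saturday is January 2 (1 day later).
The 2nd Saturday is 1 weeks later: 2 + 7 = 9.

1999-01-09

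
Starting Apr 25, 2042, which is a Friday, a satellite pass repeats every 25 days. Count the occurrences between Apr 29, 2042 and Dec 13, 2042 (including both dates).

Occurrences land 25·i days after Apr 25, 2042 for i = 0, 1, 2, …
Apr 29, 2042 is 4 days after the start; 4 ÷ 25 = 0 remainder 4; since the remainder is 4, round up to i = 1. First occurrence in the window: #2 on May 20, 2042 (1×25 = 25 days in).
Dec 13, 2042 is 232 days after the start; 232 ÷ 25 = 9 remainder 7. Last occurrence in the window: #10 on Dec 6, 2042.
Occurrences #2 through #10: 9 in total.

9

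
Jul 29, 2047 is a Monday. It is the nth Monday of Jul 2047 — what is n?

Day 29 falls in week ⌈29/7⌉ of the month.
Days 1–7 hold the 1st Monday, 8–14 the 2nd, 15–21 the 3rd, 22–28 the 4th, 29–31 the 5th.
29 is in the range for the 5th.

5th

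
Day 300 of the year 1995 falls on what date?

27 October 1995

January has 31 days (300 − 31 = 269 remain).
February has 28 days (269 − 28 = 241 remain).
March has 31 days (241 − 31 = 210 remain).
April has 30 days (210 − 30 = 180 remain).
May has 31 days (180 − 31 = 149 remain).
June has 30 days (149 − 30 = 119 remain).
July has 31 days (119 − 31 = 88 remain).
August has 31 days (88 − 31 = 57 remain).
September has 30 days (57 − 30 = 27 remain).
27 into October → October 27.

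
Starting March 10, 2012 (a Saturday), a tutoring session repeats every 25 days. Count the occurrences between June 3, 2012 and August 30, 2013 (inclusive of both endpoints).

Occurrences land 25·i days after March 10, 2012 for i = 0, 1, 2, …
June 3, 2012 is 85 days after the start; 85 ÷ 25 = 3 remainder 10; since the remainder is 10, round up to i = 4. First occurrence in the window: #5 on June 18, 2012 (4×25 = 100 days in).
August 30, 2013 is 538 days after the start; 538 ÷ 25 = 21 remainder 13. Last occurrence in the window: #22 on August 17, 2013.
Occurrences #5 through #22: 18 in total.

18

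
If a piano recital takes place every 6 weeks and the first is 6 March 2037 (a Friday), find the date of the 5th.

21 August 2037

The 5th occurrence is 4 intervals after the first: 4 × 42 = 168 days after 6 March 2037.
March has 31 days — 25 days to the end of March leaves 143.
April has 30 days (113 left).
May has 31 days (82 left).
June has 30 days (52 left).
July has 31 days (21 left).
21 days into August → 21 August 2037.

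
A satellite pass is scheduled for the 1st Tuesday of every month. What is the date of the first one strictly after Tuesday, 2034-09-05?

2034-10-03

September 2034 starts on a Friday, so its 1st Tuesday is 2034-09-05 (4 days in).
That is not after 2034-09-05, so look at October 2034.
October 2034 starts on a Sunday, so its 1st Tuesday is 2034-10-03 (2 days in).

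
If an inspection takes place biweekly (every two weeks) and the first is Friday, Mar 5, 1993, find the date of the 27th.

The 27th occurrence is 26 intervals after the first: 26 × 14 = 364 days after Mar 5, 1993.
Mar has 31 days — 26 days to the end of Mar leaves 338.
Apr has 30 days (308 left).
May has 31 days (277 left).
Jun has 30 days (247 left).
Jul has 31 days (216 left).
Aug has 31 days (185 left).
Sep has 30 days (155 left).
Oct has 31 days (124 left).
Nov has 30 days (94 left).
Dec has 31 days (63 left).
Jan has 31 days (32 left).
Feb has 28 days (4 left).
4 days into Mar → Mar 4, 1994.

Mar 4, 1994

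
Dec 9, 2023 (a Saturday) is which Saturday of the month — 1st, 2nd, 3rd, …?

2nd

Day 9 falls in week ⌈9/7⌉ of the month.
Days 1–7 hold the 1st Saturday, 8–14 the 2nd, 15–21 the 3rd, 22–28 the 4th, 29–31 the 5th.
9 is in the range for the 2nd.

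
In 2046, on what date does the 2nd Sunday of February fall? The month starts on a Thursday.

February 2046 begins on a Thursday, so the first Sunday is February 4 (3 days later).
The 2nd Sunday is 1 weeks later: 4 + 7 = 11.

2046-02-11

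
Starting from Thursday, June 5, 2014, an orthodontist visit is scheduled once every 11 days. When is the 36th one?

The 36th occurrence is 35 intervals after the first: 35 × 11 = 385 days after June 5, 2014.
June has 30 days — 25 days to the end of June leaves 360.
July has 31 days (329 left).
August has 31 days (298 left).
September has 30 days (268 left).
October has 31 days (237 left).
November has 30 days (207 left).
December has 31 days (176 left).
January has 31 days (145 left).
February has 28 days (117 left).
March has 31 days (86 left).
April has 30 days (56 left).
May has 31 days (25 left).
25 days into June → June 25, 2015.

June 25, 2015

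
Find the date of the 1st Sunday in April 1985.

April 1985 begins on a Monday, so the first Sunday is April 7 (6 days later).

April 7, 1985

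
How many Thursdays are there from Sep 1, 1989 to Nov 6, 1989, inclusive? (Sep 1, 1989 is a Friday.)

Sep 1, 1989 is a Friday; the first Thursday on or after it is Sep 7, 1989 (6 days later).
From Sep 7, 1989 to Nov 6, 1989: 23 + 31 + 6 = 60 days (rest of Sep, Oct, Nov).
60 ÷ 7 = 8 full weeks with remainder 4, so 8 more Thursdays after the first → 9.

9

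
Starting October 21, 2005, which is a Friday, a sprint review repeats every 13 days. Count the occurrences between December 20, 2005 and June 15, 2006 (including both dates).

14

Occurrences land 13·i days after October 21, 2005 for i = 0, 1, 2, …
December 20, 2005 is 60 days after the start; 60 ÷ 13 = 4 remainder 8; since the remainder is 8, round up to i = 5. First occurrence in the window: #6 on December 25, 2005 (5×13 = 65 days in).
June 15, 2006 is 237 days after the start; 237 ÷ 13 = 18 remainder 3. Last occurrence in the window: #19 on June 12, 2006.
Occurrences #6 through #19: 14 in total.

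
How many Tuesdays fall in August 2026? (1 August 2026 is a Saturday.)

4

1 August 2026 is a Saturday; the first Tuesday on or after it is 4 August 2026 (3 days later).
From 4 August 2026 to 31 August 2026 is 31 − 4 = 27 days.
27 ÷ 7 = 3 full weeks with remainder 6, so 3 more Tuesdays after the first → 4.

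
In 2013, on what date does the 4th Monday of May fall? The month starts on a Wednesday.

27 May 2013

May 2013 begins on a Wednesday, so the first Monday is May 6 (5 days later).
The 4th Monday is 3 weeks later: 6 + 21 = 27.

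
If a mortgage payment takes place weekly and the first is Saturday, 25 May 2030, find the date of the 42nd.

The 42nd occurrence is 41 intervals after the first: 41 × 7 = 287 days after 25 May 2030.
May has 31 days — 6 days to the end of May leaves 281.
June has 30 days (251 left).
July has 31 days (220 left).
August has 31 days (189 left).
September has 30 days (159 left).
October has 31 days (128 left).
November has 30 days (98 left).
December has 31 days (67 left).
January has 31 days (36 left).
February has 28 days (8 left).
8 days into March → 8 March 2031.

8 March 2031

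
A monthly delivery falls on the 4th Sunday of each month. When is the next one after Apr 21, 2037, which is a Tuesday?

Apr 2037 starts on a Wednesday; its first Sunday is the 5th, so the 4th Sunday is the 26th — Apr 26, 2037.
Apr 26, 2037 is after Apr 21, 2037, so that is the next one.

Apr 26, 2037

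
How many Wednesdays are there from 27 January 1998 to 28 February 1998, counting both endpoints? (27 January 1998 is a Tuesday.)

5

27 January 1998 is a Tuesday; the first Wednesday on or after it is 28 January 1998 (1 day later).
From 28 January 1998 to 28 February 1998: 3 + 28 = 31 days (rest of January, February).
31 ÷ 7 = 4 full weeks with remainder 3, so 4 more Wednesdays after the first → 5.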